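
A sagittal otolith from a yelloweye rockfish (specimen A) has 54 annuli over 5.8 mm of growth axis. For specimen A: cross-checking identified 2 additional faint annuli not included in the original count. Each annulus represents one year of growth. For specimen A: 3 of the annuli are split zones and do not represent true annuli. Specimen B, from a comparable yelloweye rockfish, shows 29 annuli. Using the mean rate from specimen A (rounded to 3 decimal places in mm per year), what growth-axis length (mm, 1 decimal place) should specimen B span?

3.2 mm

Specimen A: true annulus count = 54 − 3 + 2 = 53.
A: Extension rate ≈ 5.8 / 53 = 0.109 mm/year.
B's length ≈ 0.109 × 29 = 3.2 mm.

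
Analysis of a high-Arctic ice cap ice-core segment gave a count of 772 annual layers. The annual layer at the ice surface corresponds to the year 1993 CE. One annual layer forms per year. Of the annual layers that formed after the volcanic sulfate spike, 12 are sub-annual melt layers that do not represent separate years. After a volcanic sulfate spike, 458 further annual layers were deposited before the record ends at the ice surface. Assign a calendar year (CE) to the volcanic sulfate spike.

1547 CE

458 annual layers post-date the volcanic sulfate spike.
Removing the 12 false annual layers leaves 458 − 12 = 446 true annual layers beyond the volcanic sulfate spike.
The annual layer at the ice surface is 1993 CE, so the volcanic sulfate spike dates to 1993 − 446 = 1547 CE.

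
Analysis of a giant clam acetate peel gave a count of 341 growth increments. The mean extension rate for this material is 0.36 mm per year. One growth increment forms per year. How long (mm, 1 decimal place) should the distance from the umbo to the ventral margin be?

341 years of growth are recorded.
Length ≈ 0.36 × 341 = 122.8 mm.

122.8 mm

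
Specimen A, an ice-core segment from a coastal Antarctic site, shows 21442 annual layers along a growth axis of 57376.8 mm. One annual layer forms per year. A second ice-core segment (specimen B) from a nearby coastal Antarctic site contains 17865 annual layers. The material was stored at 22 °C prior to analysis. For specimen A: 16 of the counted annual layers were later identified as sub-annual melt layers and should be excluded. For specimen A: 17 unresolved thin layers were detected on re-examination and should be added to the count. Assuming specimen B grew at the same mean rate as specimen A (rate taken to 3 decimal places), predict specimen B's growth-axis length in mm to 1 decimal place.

Specimen A: adjusted count: 21442 − 16 + 17 = 21443 annual layers.
A: Extension rate ≈ 57376.8 / 21443 = 2.676 mm/yr.
B's length ≈ 2.676 × 17865 = 47806.7 mm.

47806.7 mm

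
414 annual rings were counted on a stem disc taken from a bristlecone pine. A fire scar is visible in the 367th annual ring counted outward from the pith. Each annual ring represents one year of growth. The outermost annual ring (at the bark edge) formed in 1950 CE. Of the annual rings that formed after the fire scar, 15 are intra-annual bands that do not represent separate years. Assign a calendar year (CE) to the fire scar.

414 − 367 = 47 annual rings lie beyond the fire scar toward the bark edge.
47 − 15 false = 32 true annual rings after the fire scar.
1950 − 32 = 1918 CE.

1918 CE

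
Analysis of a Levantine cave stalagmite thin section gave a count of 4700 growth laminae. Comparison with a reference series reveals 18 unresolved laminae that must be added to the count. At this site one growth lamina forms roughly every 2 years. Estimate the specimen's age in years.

9436 years

After corrections the count is 4700 + 18 = 4718 growth laminae.
Multiplying by 2 years per growth lamina: 4718 × 2 = 9436 years.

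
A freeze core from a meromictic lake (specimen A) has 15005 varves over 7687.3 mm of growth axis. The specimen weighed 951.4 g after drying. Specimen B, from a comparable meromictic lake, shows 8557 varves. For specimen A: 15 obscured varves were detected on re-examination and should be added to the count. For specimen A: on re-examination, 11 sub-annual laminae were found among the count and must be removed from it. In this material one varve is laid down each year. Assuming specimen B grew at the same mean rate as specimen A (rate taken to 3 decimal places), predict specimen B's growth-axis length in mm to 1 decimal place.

Specimen A: correcting the raw count gives 15005 − 11 + 15 = 15009 true varves.
A: 7687.3 mm over 15009 years gives 7687.3 / 15009 ≈ 0.512 mm/year.
For B, 0.512 mm/year × 8557 years = 4381.2 mm.

4381.2 mm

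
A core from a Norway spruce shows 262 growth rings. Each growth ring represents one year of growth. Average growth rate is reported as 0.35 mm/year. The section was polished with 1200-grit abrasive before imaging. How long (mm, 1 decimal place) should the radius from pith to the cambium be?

91.7 mm

262 years of growth are recorded.
Length ≈ 0.35 × 262 = 91.7 mm.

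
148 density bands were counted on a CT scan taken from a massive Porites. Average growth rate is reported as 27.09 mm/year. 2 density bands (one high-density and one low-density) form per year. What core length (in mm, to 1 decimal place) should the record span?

With 2 density bands per year, 148 / 2 = 74 years.
74 years at 27.09 mm/year gives 27.09 × 74 = 2004.7 mm.

2004.7 mm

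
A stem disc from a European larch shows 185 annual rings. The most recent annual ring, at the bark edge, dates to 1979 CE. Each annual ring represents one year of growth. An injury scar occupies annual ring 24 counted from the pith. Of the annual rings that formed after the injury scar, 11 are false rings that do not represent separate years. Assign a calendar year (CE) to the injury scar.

1829 CE

The injury scar sits at annual ring 24 from the pith, so 185 − 24 = 161 annual rings formed after it.
Excluding 11 false annual rings: 161 − 11 = 150.
1979 − 150 = 1829 CE.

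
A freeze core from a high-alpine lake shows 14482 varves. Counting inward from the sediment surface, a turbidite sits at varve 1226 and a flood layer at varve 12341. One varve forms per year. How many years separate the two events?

11115 yr

The two markers are separated by 12341 − 1226 = 11115 varves.
That is 11115 years at one varve per year.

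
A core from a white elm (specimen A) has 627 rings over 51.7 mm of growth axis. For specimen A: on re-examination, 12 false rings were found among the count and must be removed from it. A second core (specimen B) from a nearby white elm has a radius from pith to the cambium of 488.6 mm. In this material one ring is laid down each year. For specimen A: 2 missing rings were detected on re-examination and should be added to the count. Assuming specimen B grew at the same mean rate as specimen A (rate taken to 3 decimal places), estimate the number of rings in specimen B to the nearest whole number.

5817 rings

Specimen A: true ring count = 627 − 12 + 2 = 617.
A: 51.7 mm over 617 years gives 51.7 / 617 ≈ 0.084 mm/yr.
Specimen B: 488.6 mm / 0.084 mm per year = 5816.67 years ≈ 5817 rings.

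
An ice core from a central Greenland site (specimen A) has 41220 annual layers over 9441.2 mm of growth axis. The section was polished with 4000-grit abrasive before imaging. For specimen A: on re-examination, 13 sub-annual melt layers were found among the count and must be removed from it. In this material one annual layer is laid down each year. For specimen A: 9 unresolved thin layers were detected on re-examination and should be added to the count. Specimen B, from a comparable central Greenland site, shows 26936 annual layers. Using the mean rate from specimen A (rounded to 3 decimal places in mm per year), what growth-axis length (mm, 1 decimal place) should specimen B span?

Specimen A: correcting the raw count gives 41220 − 13 + 9 = 41216 true annual layers.
A: Mean rate = 9441.2 mm / 41216 years ≈ 0.229 mm/yr.
Length of B = 0.229 × 26936 = 6168.3 mm.

6168.3 mm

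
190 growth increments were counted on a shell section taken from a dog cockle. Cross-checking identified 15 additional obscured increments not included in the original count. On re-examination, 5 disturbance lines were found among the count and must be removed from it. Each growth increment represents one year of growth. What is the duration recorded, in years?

After corrections the count is 190 − 5 + 15 = 200 growth increments.
With a one-to-one growth increment periodicity this is 200 years.

200 years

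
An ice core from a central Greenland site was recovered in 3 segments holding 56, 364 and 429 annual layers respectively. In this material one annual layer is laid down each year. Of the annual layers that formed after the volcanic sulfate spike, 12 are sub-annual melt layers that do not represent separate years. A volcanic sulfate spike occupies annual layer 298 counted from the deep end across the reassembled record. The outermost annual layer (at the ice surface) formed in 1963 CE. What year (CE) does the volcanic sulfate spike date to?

1424 CE

Total annual layers = 56 + 364 + 429 = 849.
849 − 298 = 551 annual layers lie beyond the volcanic sulfate spike toward the ice surface.
Removing the 12 false annual layers leaves 551 − 12 = 539 true annual layers beyond the volcanic sulfate spike.
The annual layer at the ice surface is 1963 CE, so the volcanic sulfate spike dates to 1963 − 539 = 1424 CE.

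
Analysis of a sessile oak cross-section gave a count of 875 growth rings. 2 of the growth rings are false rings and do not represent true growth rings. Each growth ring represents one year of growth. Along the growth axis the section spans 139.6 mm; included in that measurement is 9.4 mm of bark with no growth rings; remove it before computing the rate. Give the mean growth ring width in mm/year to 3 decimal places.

0.149 mm/year

After corrections the count is 875 − 2 = 873 growth rings.
The growth record spans 139.6 − 9.4 = 130.2 mm.
Mean rate = 130.2 mm / 873 years ≈ 0.149 mm/year.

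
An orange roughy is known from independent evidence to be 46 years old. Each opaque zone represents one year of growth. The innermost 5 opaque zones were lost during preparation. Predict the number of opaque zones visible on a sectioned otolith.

One opaque zone per year gives 46 opaque zones over 46 years.
Subtracting the 5 opaque zones not captured gives 46 − 5 = 41 opaque zones in the record.

41 opaque zones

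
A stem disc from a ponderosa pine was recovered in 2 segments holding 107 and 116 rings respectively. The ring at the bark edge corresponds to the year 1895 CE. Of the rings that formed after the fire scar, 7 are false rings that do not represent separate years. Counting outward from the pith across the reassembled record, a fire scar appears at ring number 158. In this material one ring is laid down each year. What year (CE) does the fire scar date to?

Total rings = 107 + 116 = 223.
Between ring 158 and the bark edge there are 223 − 158 = 65 rings.
Removing the 7 false rings leaves 65 − 7 = 58 true rings beyond the fire scar.
The ring at the bark edge is 1895 CE, so the fire scar dates to 1895 − 58 = 1837 CE.

1837 CE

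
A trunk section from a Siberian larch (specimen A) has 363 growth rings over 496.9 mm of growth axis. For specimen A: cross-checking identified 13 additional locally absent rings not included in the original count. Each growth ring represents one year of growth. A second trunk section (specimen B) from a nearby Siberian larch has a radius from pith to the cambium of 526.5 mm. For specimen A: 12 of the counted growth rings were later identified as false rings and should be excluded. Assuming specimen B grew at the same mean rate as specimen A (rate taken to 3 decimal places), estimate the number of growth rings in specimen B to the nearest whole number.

Specimen A: after corrections the count is 363 − 12 + 13 = 364 growth rings.
A: Mean rate = 496.9 mm / 364 years ≈ 1.365 mm/yr.
Specimen B: 526.5 mm / 1.365 mm per year = 385.71 years ≈ 386 growth rings.

386 growth rings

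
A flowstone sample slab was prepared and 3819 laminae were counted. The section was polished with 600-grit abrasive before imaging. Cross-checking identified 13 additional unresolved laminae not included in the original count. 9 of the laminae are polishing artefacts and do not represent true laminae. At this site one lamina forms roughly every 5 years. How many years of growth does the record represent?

Adjusted count: 3819 − 9 + 13 = 3823 laminae.
Multiplying by 5 years per lamina: 3823 × 5 = 19115 years.

19115 years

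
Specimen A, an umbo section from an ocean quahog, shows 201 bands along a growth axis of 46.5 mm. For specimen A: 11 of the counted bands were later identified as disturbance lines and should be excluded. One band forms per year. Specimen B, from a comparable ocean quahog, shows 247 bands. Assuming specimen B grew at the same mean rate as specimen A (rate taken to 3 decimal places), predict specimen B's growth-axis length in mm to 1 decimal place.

60.5 mm

Specimen A: correcting the raw count gives 201 − 11 = 190 true bands.
A: 46.5 mm over 190 years gives 46.5 / 190 ≈ 0.245 mm/yr.
For B, 0.245 mm/year × 247 years = 60.5 mm.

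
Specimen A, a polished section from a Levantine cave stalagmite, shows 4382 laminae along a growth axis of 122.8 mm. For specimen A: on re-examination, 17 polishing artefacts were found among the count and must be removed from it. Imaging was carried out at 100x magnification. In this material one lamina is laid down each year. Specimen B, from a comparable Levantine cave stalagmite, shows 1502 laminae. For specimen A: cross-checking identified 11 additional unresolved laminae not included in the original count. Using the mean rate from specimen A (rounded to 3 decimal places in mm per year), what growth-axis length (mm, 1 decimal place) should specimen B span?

Specimen A: true lamina count = 4382 − 17 + 11 = 4376.
A: Extension rate ≈ 122.8 / 4376 = 0.028 mm per year.
Length of B = 0.028 × 1502 = 42.1 mm.

42.1 mm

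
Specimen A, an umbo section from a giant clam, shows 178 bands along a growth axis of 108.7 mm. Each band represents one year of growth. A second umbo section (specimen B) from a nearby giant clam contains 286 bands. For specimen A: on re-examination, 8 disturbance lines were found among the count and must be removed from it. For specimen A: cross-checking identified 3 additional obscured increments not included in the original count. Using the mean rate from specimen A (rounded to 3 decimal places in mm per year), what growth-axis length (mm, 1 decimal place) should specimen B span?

179.6 mm

Specimen A: true band count = 178 − 8 + 3 = 173.
A: 108.7 mm over 173 years gives 108.7 / 173 ≈ 0.628 mm/yr.
B's length ≈ 0.628 × 286 = 179.6 mm.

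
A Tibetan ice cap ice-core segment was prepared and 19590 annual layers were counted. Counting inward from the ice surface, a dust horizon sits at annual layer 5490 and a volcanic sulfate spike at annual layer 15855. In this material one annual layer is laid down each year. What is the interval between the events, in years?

The two markers are separated by 15855 − 5490 = 10365 annual layers.
One annual layer per year makes the interval 10365 years.

10365 years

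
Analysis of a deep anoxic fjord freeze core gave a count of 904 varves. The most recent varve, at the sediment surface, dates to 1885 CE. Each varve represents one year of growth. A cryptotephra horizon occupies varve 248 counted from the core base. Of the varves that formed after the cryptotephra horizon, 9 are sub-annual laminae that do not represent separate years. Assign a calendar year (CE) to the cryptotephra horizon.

1238 CE

904 − 248 = 656 varves lie beyond the cryptotephra horizon toward the sediment surface.
Removing the 9 false varves leaves 656 − 9 = 647 true varves beyond the cryptotephra horizon.
Counting back 647 years from 1885 CE places the cryptotephra horizon in 1885 − 647 = 1238 CE.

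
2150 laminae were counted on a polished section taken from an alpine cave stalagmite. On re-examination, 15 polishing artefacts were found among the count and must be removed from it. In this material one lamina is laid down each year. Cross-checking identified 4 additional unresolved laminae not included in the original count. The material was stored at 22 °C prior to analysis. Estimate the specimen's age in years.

Correcting the raw count gives 2150 − 15 + 4 = 2139 true laminae.
One lamina per year makes the duration 2139 years.

2139 years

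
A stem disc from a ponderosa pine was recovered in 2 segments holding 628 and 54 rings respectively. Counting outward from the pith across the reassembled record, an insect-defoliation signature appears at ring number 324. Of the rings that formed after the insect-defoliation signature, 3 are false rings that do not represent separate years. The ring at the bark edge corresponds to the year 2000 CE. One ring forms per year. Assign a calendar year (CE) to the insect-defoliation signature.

1645 CE

Total rings = 628 + 54 = 682.
The insect-defoliation signature sits at ring 324 from the pith, so 682 − 324 = 358 rings formed after it.
Removing the 3 false rings leaves 358 − 3 = 355 true rings beyond the insect-defoliation signature.
The ring at the bark edge is 2000 CE, so the insect-defoliation signature dates to 2000 − 355 = 1645 CE.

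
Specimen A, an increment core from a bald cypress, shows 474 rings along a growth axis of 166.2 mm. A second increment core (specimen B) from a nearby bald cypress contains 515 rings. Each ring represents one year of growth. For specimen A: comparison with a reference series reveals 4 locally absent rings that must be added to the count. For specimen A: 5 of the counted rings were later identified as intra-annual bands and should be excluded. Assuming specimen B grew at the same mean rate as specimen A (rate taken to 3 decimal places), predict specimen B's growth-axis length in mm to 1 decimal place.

180.8 mm

Specimen A: adjusted count: 474 − 5 + 4 = 473 rings.
A: 166.2 mm over 473 years gives 166.2 / 473 ≈ 0.351 mm/year.
Length of B = 0.351 × 515 = 180.8 mm.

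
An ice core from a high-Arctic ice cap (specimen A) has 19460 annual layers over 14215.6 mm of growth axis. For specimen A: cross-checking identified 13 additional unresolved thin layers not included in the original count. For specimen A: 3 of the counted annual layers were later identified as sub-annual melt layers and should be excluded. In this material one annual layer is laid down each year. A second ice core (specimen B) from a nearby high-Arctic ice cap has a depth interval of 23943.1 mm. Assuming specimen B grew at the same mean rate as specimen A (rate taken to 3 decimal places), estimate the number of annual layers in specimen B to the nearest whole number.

32799 annual layers

Specimen A: true annual layer count = 19460 − 3 + 13 = 19470.
A: 14215.6 mm over 19470 years gives 14215.6 / 19470 ≈ 0.730 mm per year.
For B, 23943.1 / 0.730 = 32798.77 years ≈ 32799 annual layers.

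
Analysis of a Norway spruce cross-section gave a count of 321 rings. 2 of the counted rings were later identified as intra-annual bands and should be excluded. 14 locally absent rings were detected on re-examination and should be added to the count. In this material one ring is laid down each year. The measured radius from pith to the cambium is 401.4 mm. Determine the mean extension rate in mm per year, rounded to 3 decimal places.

1.205 mm per year

Adjusted count: 321 − 2 + 14 = 333 rings.
Extension rate ≈ 401.4 / 333 = 1.205 mm per year.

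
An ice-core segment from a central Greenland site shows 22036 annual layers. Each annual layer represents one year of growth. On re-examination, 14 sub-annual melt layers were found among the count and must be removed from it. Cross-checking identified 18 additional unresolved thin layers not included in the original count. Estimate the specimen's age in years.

Adjusted count: 22036 − 14 + 18 = 22040 annual layers.
One annual layer per year makes the duration 22040 years.

22040 years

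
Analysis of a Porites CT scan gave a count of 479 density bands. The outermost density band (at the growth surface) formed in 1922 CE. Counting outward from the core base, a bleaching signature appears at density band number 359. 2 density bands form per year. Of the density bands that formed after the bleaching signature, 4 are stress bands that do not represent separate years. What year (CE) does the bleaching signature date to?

479 − 359 = 120 density bands lie beyond the bleaching signature toward the growth surface.
Excluding 4 false density bands: 120 − 4 = 116.
116 density bands at 2 per year is 116 / 2 = 58 years.
The density band at the growth surface is 1922 CE, so the bleaching signature dates to 1922 − 58 = 1864 CE.

1864 CE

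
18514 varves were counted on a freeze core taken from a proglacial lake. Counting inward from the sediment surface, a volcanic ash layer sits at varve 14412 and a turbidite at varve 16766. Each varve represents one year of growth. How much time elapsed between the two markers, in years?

Separation: 16766 − 14412 = 2354 varves.
That is 2354 years at one varve per year.

2354 years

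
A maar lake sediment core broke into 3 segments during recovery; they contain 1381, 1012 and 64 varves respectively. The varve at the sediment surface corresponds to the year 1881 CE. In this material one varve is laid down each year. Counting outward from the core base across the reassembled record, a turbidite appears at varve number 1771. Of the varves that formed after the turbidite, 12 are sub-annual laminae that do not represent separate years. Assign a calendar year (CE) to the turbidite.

Total varves = 1381 + 1012 + 64 = 2457.
The turbidite sits at varve 1771 from the core base, so 2457 − 1771 = 686 varves formed after it.
Removing the 12 false varves leaves 686 − 12 = 674 true varves beyond the turbidite.
The varve at the sediment surface is 1881 CE, so the turbidite dates to 1881 − 674 = 1207 CE.

1207 CE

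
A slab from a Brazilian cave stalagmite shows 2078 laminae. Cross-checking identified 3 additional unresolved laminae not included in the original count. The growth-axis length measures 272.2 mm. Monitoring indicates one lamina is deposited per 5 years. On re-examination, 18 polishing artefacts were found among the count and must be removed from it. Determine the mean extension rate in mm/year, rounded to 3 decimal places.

0.026 mm/year

Correcting the raw count gives 2078 − 18 + 3 = 2063 true laminae.
2063 laminae at 5 years each span 2063 × 5 = 10315 years.
Mean rate = 272.2 mm / 10315 years ≈ 0.026 mm/year.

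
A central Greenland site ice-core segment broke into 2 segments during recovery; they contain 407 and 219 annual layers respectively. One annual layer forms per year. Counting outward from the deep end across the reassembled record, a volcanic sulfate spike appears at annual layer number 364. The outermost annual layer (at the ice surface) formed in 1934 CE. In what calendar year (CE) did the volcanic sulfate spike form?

Total annual layers = 407 + 219 = 626.
The volcanic sulfate spike sits at annual layer 364 from the deep end, so 626 − 364 = 262 annual layers formed after it.
1934 − 262 = 1672 CE.

1672 CE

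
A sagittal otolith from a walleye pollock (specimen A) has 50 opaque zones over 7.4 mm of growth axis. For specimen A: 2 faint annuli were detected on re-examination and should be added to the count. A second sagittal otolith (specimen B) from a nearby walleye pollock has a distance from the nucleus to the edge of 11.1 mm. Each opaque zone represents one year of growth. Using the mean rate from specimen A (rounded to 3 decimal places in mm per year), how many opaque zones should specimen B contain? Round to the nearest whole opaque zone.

Specimen A: adjusted count: 50 + 2 = 52 opaque zones.
A: Extension rate ≈ 7.4 / 52 = 0.142 mm per year.
B spans 11.1 / 0.142 = 78.17 years ≈ 78 opaque zones.

78 opaque zones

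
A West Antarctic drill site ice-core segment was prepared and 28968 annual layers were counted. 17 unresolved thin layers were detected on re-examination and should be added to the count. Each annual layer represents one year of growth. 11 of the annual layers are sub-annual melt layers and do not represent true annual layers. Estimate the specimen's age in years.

28974 years

Adjusted count: 28968 − 11 + 17 = 28974 annual layers.
One annual layer per year makes the duration 28974 years.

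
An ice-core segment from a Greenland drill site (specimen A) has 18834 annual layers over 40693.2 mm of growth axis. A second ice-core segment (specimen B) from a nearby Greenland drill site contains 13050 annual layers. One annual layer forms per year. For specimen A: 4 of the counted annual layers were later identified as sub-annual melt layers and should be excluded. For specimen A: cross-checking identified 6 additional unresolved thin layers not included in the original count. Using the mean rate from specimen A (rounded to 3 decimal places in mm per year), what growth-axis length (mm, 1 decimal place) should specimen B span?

28188.0 mm

Specimen A: true annual layer count = 18834 − 4 + 6 = 18836.
A: Extension rate ≈ 40693.2 / 18836 = 2.160 mm/yr.
B's length ≈ 2.160 × 13050 = 28188.0 mm.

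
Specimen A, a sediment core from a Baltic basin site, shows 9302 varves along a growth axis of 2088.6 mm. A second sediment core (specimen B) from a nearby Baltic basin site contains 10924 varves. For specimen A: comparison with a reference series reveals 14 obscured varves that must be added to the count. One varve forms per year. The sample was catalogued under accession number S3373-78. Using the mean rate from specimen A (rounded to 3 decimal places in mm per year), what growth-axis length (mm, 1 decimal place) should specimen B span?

Specimen A: after corrections the count is 9302 + 14 = 9316 varves.
A: 2088.6 mm over 9316 years gives 2088.6 / 9316 ≈ 0.224 mm/yr.
Length of B = 0.224 × 10924 = 2447.0 mm.

2447.0 mm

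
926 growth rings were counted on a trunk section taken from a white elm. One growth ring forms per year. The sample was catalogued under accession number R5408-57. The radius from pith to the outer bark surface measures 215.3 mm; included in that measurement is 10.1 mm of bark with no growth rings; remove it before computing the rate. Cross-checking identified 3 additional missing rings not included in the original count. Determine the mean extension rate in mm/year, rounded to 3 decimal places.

0.221 mm/year

After corrections the count is 926 + 3 = 929 growth rings.
Net length = 215.3 − 10.1 = 205.2 mm.
205.2 mm over 929 years gives 205.2 / 929 ≈ 0.221 mm/year.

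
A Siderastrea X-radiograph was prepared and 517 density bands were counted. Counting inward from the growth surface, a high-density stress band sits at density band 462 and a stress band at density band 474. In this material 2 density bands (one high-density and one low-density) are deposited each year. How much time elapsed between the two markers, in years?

474 − 462 = 12 density bands lie between the two events.
12 density bands at 2 per year is 12 / 2 = 6 years.

6 years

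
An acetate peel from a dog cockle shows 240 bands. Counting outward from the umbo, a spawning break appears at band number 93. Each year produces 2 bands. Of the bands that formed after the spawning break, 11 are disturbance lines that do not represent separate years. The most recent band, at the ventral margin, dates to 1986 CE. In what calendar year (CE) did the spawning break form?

1918 CE

The spawning break sits at band 93 from the umbo, so 240 − 93 = 147 bands formed after it.
Removing the 11 false bands leaves 147 − 11 = 136 true bands beyond the spawning break.
136 bands at 2 per year is 136 / 2 = 68 years.
Counting back 68 years from 1986 CE places the spawning break in 1986 − 68 = 1918 CE.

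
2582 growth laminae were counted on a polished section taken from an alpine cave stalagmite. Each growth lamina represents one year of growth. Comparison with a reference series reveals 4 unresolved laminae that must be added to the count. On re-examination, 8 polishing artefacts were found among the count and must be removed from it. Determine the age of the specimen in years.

2578 years

Correcting the raw count gives 2582 − 8 + 4 = 2578 true growth laminae.
One growth lamina per year makes the duration 2578 years.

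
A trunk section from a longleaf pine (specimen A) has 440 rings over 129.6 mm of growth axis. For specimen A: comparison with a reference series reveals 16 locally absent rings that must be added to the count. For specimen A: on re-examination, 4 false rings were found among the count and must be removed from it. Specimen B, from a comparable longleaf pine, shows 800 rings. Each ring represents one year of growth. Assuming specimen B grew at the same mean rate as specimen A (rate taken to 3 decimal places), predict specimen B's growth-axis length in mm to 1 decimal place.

229.6 mm

Specimen A: true ring count = 440 − 4 + 16 = 452.
A: 129.6 mm over 452 years gives 129.6 / 452 ≈ 0.287 mm/yr.
Length of B = 0.287 × 800 = 229.6 mm.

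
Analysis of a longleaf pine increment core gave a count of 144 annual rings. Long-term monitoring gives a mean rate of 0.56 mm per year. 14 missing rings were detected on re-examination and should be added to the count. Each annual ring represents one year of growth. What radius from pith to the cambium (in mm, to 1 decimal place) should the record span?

Adjusted count: 144 + 14 = 158 annual rings.
Predicted length = 0.56 mm/year × 158 years = 88.5 mm.

88.5 mm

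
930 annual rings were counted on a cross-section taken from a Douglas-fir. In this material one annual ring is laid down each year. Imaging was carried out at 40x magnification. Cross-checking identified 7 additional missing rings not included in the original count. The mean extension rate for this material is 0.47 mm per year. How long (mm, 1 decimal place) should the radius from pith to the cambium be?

Correcting the raw count gives 930 + 7 = 937 true annual rings.
Length ≈ 0.47 × 937 = 440.4 mm.

440.4 mm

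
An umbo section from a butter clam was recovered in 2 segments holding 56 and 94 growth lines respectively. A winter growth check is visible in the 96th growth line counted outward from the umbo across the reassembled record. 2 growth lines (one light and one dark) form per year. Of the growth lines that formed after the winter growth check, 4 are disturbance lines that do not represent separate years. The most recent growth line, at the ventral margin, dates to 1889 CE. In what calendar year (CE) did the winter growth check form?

1864 CE

Total growth lines = 56 + 94 = 150.
150 − 96 = 54 growth lines lie beyond the winter growth check toward the ventral margin.
54 − 4 false = 50 true growth lines after the winter growth check.
Dividing by 2 growth lines per year: 50 / 2 = 25 years.
Counting back 25 years from 1889 CE places the winter growth check in 1889 − 25 = 1864 CE.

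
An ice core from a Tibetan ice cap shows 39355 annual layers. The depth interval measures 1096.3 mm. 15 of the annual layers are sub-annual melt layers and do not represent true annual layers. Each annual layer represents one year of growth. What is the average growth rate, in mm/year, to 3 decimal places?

True annual layer count = 39355 − 15 = 39340.
1096.3 mm over 39340 years gives 1096.3 / 39340 ≈ 0.028 mm/year.

0.028 mm/year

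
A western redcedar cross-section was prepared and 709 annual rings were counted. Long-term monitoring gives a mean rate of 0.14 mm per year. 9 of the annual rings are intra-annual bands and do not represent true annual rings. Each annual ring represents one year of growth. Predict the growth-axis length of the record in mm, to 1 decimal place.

98.0 mm

Adjusted count: 709 − 9 = 700 annual rings.
Length ≈ 0.14 × 700 = 98.0 mm.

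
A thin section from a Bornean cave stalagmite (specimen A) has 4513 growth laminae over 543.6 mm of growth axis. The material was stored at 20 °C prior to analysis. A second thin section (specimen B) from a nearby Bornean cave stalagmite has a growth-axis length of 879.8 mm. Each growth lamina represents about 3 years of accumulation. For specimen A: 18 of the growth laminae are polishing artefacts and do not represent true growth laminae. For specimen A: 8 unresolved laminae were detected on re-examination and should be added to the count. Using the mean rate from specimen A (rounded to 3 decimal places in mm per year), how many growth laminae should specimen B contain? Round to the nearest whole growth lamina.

7332 growth laminae

Specimen A: adjusted count: 4513 − 18 + 8 = 4503 growth laminae.
Specimen A: multiplying by 3 years per growth lamina: 4503 × 3 = 13509 years.
A: Extension rate ≈ 543.6 / 13509 = 0.040 mm/year.
B spans 879.8 / 0.040 = 21995.00 years; at 3 years per growth lamina that is 21995.00 / 3 ≈ 7332 growth laminae.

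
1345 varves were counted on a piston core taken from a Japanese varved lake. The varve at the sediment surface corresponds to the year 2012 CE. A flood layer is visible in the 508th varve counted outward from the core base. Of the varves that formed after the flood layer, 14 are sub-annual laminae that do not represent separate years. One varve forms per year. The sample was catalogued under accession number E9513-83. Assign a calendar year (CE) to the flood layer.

Between varve 508 and the sediment surface there are 1345 − 508 = 837 varves.
Excluding 14 false varves: 837 − 14 = 823.
Counting back 823 years from 2012 CE places the flood layer in 2012 − 823 = 1189 CE.

1189 CE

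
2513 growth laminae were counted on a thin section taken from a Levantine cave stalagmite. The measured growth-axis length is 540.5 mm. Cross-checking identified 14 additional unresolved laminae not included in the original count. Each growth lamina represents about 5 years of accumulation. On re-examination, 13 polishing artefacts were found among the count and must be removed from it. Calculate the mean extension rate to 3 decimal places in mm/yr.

0.043 mm/yr

After corrections the count is 2513 − 13 + 14 = 2514 growth laminae.
2514 growth laminae at 5 years each span 2514 × 5 = 12570 years.
Mean rate = 540.5 mm / 12570 years ≈ 0.043 mm/yr.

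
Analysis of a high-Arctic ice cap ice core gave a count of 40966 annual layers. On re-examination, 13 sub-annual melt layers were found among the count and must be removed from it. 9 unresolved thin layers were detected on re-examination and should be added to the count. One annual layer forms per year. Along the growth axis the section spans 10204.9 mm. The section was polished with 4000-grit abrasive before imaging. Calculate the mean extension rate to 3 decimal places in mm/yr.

0.249 mm/yr

True annual layer count = 40966 − 13 + 9 = 40962.
Extension rate ≈ 10204.9 / 40962 = 0.249 mm/yr.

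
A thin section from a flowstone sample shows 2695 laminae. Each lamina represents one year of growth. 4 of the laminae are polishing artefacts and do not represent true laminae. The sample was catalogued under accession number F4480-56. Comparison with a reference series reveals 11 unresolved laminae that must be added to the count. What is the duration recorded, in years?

2702 years

After corrections the count is 2695 − 4 + 11 = 2702 laminae.
One lamina per year makes the duration 2702 years.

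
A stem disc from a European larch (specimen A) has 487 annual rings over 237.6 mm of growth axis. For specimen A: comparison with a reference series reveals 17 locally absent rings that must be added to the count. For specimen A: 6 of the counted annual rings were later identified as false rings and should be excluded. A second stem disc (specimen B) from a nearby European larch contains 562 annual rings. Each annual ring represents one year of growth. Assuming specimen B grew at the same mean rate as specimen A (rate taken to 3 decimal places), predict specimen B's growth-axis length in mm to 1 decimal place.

Specimen A: adjusted count: 487 − 6 + 17 = 498 annual rings.
A: 237.6 mm over 498 years gives 237.6 / 498 ≈ 0.477 mm/year.
B's length ≈ 0.477 × 562 = 268.1 mm.

268.1 mm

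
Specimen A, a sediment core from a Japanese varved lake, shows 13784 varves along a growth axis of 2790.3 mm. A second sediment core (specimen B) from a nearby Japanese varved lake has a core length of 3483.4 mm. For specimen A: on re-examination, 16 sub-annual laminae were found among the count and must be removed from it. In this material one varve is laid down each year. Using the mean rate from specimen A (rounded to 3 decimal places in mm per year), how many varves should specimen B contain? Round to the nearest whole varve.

Specimen A: adjusted count: 13784 − 16 = 13768 varves.
A: Extension rate ≈ 2790.3 / 13768 = 0.203 mm per year.
For B, 3483.4 / 0.203 = 17159.61 years ≈ 17160 varves.

17160 varves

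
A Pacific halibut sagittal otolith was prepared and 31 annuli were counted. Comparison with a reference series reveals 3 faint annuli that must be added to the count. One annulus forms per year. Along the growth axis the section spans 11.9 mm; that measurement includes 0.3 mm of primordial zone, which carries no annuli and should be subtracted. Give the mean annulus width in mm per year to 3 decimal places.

Adjusted count: 31 + 3 = 34 annuli.
The growth record spans 11.9 − 0.3 = 11.6 mm.
Extension rate ≈ 11.6 / 34 = 0.341 mm per year.

0.341 mm per year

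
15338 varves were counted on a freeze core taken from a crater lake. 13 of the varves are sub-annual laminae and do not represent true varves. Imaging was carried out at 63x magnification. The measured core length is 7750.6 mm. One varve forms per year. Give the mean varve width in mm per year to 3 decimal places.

0.506 mm per year

Adjusted count: 15338 − 13 = 15325 varves.
Mean rate = 7750.6 mm / 15325 years ≈ 0.506 mm per year.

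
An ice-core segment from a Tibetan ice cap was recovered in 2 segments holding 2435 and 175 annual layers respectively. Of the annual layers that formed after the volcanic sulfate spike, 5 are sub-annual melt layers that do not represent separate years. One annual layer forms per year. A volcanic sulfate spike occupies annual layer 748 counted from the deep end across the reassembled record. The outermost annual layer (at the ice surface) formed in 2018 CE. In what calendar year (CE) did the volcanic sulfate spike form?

161 CE

Total annual layers = 2435 + 175 = 2610.
The volcanic sulfate spike sits at annual layer 748 from the deep end, so 2610 − 748 = 1862 annual layers formed after it.
Removing the 5 false annual layers leaves 1862 − 5 = 1857 true annual layers beyond the volcanic sulfate spike.
Counting back 1857 years from 2018 CE places the volcanic sulfate spike in 2018 − 1857 = 161 CE.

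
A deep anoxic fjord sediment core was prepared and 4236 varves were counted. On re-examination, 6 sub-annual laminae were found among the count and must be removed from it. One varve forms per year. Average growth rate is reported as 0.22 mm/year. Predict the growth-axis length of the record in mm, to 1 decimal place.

True varve count = 4236 − 6 = 4230.
Length ≈ 0.22 × 4230 = 930.6 mm.

930.6 mm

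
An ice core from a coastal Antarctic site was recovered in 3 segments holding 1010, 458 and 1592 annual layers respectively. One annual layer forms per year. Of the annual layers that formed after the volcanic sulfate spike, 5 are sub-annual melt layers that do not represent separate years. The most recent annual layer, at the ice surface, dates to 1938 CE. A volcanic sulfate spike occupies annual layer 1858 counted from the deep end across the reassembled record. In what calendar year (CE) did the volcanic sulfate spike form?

Total annual layers = 1010 + 458 + 1592 = 3060.
3060 − 1858 = 1202 annual layers lie beyond the volcanic sulfate spike toward the ice surface.
Excluding 5 false annual layers: 1202 − 5 = 1197.
1938 − 1197 = 741 CE.

741 CE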